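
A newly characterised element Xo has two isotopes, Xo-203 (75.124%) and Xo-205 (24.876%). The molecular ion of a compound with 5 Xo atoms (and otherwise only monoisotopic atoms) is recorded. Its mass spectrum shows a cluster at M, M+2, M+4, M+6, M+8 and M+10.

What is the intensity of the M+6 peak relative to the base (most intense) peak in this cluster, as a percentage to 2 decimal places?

21.93%

Binomial terms of (0.75124 + 0.24876)^5: M 0.2393, M+2 0.3962, M+4 0.2624, M+6 0.0869, M+8 0.0144, M+10 0.0010 → M+2 is the base peak.
P(M+2) = C(5,1) × 0.75124^4 × 0.24876^1 = 5 × 0.31850395 × 0.24876 = 0.396155 (base)
P(M+6) = C(5,3) × 0.75124^2 × 0.24876^3 = 10 × 0.56436154 × 0.01539365 = 0.086876
Relative intensity = 0.086876 / 0.396155 × 100 = 21.93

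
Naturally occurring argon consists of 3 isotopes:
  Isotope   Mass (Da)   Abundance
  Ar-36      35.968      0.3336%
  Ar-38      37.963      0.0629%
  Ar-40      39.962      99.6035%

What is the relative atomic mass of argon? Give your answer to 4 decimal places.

39.9474 Da

Ar = Σ fᵢ·mᵢ = 0.003336 × 35.968 + 0.000629 × 37.963 + 0.996035 × 39.962
= 0.11999 + 0.02388 + 39.80355 = 39.94742 Da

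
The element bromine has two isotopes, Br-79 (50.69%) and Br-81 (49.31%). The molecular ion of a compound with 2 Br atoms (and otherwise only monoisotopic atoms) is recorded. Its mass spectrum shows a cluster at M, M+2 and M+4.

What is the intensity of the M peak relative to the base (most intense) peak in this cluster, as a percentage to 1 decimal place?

(0.5069 + 0.4931)^2 gives M 0.2569, M+2 0.4999, M+4 0.2431; the largest is M+2.
P(M+2) = C(2,1) × 0.5069^1 × 0.4931^1 = 2 × 0.5069 × 0.4931 = 0.499905 (base)
P(M) = C(2,0) × 0.5069^2 × 0.4931^0 = 1 × 0.25694761 × 1.0000 = 0.256948
Relative intensity = 0.256948 / 0.499905 × 100 = 51.4

51.4%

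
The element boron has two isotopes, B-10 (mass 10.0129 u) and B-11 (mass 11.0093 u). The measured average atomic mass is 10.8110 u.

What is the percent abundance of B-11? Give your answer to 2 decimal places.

With x = fraction of B-10 (so B-11 is 1 − x):
10.0129·x + 11.0093·(1 − x) = 10.8110
(10.0129 − 11.0093)·x = 10.8110 − 11.0093
x = -0.1983 / -0.9964 = 0.19902 → 19.90% B-10, 80.10% B-11.

80.10%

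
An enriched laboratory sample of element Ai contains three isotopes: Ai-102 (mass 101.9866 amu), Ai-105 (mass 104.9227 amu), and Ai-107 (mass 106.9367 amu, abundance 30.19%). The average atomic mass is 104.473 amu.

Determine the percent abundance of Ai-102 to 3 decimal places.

The remaining 69.81% is split between Ai-102 (fraction x) and Ai-105 (fraction 0.6981 − x).
Substituting: 101.9866x + 104.9227(0.6981 − x) = 72.18881027
(101.9866 − 104.9227)x = -1.0577266  ⇒  x = 0.36025, y = 0.33785
Ai-102: 36.025%, Ai-105: 33.785%.

36.025%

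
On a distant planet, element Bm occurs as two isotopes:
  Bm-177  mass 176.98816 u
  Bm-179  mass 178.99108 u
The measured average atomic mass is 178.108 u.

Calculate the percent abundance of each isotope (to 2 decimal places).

Let x be the fractional abundance of Bm-177; then Bm-179 has abundance 1 − x.
176.98816·x + 178.99108·(1 − x) = 178.108
(176.98816 − 178.99108)·x = 178.108 − 178.99108
x = -0.88308 / -2.00292 = 0.44090 → 44.09% Bm-177, 55.91% Bm-179.

Bm-177: 44.09%, Bm-179: 55.91%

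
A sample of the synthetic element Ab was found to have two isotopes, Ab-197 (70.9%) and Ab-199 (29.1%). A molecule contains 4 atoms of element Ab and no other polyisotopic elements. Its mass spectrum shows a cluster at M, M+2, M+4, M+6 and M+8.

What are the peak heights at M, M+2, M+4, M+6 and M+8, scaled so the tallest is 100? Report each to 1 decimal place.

60.9 : 100.0 : 61.6 : 16.8 : 1.7

The 4 Ab atoms are independent, so intensities follow the terms of (0.709 + 0.291)^4.
P(M) = 0.709^4 = 0.252688
P(M+2) = 4 × 0.709^3 × 0.291^1 = 0.414851
P(M+4) = 6 × 0.709^2 × 0.291^2 = 0.255405
P(M+6) = 4 × 0.709^1 × 0.291^3 = 0.069885
P(M+8) = 0.291^4 = 0.007171
The M+2 peak is largest (0.414851); scaling to 100 gives 60.9 : 100.0 : 61.6 : 16.8 : 1.7.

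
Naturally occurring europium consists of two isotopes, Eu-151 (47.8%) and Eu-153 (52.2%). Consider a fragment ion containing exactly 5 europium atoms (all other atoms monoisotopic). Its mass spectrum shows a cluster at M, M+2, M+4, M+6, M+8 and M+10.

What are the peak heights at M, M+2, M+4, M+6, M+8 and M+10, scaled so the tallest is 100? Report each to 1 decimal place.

Each Eu atom is independently Eu-151 (p = 0.478) or Eu-153 (q = 0.522); the cluster is the binomial expansion (p + q)^5.
P(M) = 0.478^5 = 0.024954
P(M+2) = 5 × 0.478^4 × 0.522^1 = 0.136255
P(M+4) = 10 × 0.478^3 × 0.522^2 = 0.297594
P(M+6) = 10 × 0.478^2 × 0.522^3 = 0.324988
P(M+8) = 5 × 0.478^1 × 0.522^4 = 0.177452
P(M+10) = 0.522^5 = 0.038757
The M+6 peak is largest (0.324988); scaling to 100 gives 7.7 : 41.9 : 91.6 : 100.0 : 54.6 : 11.9.

7.7 : 41.9 : 91.6 : 100.0 : 54.6 : 11.9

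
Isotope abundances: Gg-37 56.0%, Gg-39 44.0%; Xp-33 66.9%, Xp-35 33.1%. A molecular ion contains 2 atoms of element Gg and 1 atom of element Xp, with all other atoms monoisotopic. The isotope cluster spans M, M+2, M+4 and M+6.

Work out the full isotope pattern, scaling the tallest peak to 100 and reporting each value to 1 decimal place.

48.4 : 100.0 : 67.5 : 14.8

Element Gg pattern (n=2): 0.3136 : 0.4928 : 0.1936
Element Xp pattern (n=1): 0.6690 : 0.3310
Convolve the two distributions (both contribute in 2-u steps):
  M: 0.3136×0.6690 = 0.209798
  M+2: 0.3136×0.3310 + 0.4928×0.6690 = 0.433485
  M+4: 0.4928×0.3310 + 0.1936×0.6690 = 0.292635
  M+6: 0.1936×0.3310 = 0.064082
Scale to base peak (0.433485) = 100: 48.4 : 100.0 : 67.5 : 14.8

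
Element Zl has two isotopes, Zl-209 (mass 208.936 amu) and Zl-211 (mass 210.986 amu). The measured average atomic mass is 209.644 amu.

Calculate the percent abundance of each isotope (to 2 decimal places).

Zl-209: 65.46%, Zl-211: 34.54%

With x = fraction of Zl-209 (so Zl-211 is 1 − x):
208.936·x + 210.986·(1 − x) = 209.644
(208.936 − 210.986)·x = 209.644 − 210.986
x = -1.342 / -2.050 = 0.65463 → 65.46% Zl-209, 34.54% Zl-211.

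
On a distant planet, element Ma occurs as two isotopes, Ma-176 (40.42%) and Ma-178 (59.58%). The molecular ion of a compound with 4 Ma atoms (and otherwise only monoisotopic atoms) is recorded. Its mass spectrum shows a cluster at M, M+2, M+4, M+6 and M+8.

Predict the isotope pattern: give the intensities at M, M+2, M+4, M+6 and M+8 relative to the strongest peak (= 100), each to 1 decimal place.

The 4 Ma atoms are independent, so intensities follow the terms of (0.4042 + 0.5958)^4.
P(M) = 0.4042^4 = 0.026692
P(M+2) = 4 × 0.4042^3 × 0.5958^1 = 0.157380
P(M+4) = 6 × 0.4042^2 × 0.5958^2 = 0.347972
P(M+6) = 4 × 0.4042^1 × 0.5958^3 = 0.341946
P(M+8) = 0.5958^4 = 0.126009
The M+4 peak is largest (0.347972); scaling to 100 gives 7.7 : 45.2 : 100.0 : 98.3 : 36.2.

7.7 : 45.2 : 100.0 : 98.3 : 36.2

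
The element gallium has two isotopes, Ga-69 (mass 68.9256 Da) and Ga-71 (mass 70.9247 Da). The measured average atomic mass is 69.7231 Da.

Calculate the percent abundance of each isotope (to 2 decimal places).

With x = fraction of Ga-69 (so Ga-71 is 1 − x):
68.9256·x + 70.9247·(1 − x) = 69.7231
(68.9256 − 70.9247)·x = 69.7231 − 70.9247
x = -1.2016 / -1.9991 = 0.60107 → 60.11% Ga-69, 39.89% Ga-71.

Ga-69: 60.11%, Ga-71: 39.89%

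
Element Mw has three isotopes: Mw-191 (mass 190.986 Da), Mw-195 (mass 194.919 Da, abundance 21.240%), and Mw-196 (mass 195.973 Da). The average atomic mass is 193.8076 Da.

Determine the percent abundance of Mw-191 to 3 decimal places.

38.932%

Let x and y be the fractions of Mw-191 and Mw-196. Then x + y = 1 − 0.21240 = 0.78760 and 190.986x + 195.973y = 193.8076 − 0.21240×194.919 = 152.4068044.
Substituting: 190.986x + 195.973(0.78760 − x) = 152.4068044
(190.986 − 195.973)x = -1.9415304  ⇒  x = 0.38932, y = 0.39828
Mw-191: 38.932%, Mw-196: 39.828%.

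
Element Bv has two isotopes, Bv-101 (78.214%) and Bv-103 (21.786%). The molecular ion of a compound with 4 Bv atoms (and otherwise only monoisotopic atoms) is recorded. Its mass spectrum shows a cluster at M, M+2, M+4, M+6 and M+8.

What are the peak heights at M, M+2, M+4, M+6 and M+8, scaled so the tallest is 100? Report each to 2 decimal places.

Each Bv atom is independently Bv-101 (p = 0.78214) or Bv-103 (q = 0.21786); the cluster is the binomial expansion (p + q)^4.
P(M) = 0.78214^4 = 0.374229
P(M+2) = 4 × 0.78214^3 × 0.21786^1 = 0.416957
P(M+4) = 6 × 0.78214^2 × 0.21786^2 = 0.174211
P(M+6) = 4 × 0.78214^1 × 0.21786^3 = 0.032350
P(M+8) = 0.21786^4 = 0.002253
The M+2 peak is largest (0.416957); scaling to 100 gives 89.75 : 100.00 : 41.78 : 7.76 : 0.54.

89.75 : 100.00 : 41.78 : 7.76 : 0.54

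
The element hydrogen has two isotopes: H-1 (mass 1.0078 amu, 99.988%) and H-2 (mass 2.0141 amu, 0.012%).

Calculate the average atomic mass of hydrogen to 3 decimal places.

The abundance-weighted mean is 0.99988 × 1.0078 + 0.00012 × 2.0141
= 1.00768 + 0.00024 = 1.00792 amu

1.008 amu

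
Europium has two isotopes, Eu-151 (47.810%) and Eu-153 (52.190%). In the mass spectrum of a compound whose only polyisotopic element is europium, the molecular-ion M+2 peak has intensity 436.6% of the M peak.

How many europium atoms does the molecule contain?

4

With n Eu atoms, P(M+2)/P(M) = C(n,1)·p^(n−1)q / p^n = n·q/p = n · 0.52190/0.47810.
n = 4.366 × 0.47810/0.52190 = 4.00 ≈ 4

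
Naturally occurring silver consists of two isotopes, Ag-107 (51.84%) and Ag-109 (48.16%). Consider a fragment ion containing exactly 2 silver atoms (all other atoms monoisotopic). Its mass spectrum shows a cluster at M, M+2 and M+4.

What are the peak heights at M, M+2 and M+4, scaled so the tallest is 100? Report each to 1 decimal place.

53.8 : 100.0 : 46.5

The 2 Ag atoms are independent, so intensities follow the terms of (0.5184 + 0.4816)^2.
P(M) = 0.5184^2 = 0.268739
P(M+2) = 2 × 0.5184^1 × 0.4816^1 = 0.499323
P(M+4) = 0.4816^2 = 0.231939
The M+2 peak is largest (0.499323); scaling to 100 gives 53.8 : 100.0 : 46.5.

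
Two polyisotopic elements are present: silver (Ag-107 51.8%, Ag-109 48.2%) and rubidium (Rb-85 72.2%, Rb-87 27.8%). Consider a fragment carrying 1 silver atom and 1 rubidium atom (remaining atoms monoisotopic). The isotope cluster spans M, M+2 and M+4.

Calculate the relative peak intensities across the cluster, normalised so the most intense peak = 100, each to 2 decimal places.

76.01 : 100.00 : 27.23

Silver pattern (n=1): 0.5180 : 0.4820
Rubidium pattern (n=1): 0.7220 : 0.2780
Convolve the two distributions (both contribute in 2-u steps):
  M: 0.5180×0.7220 = 0.373996
  M+2: 0.5180×0.2780 + 0.4820×0.7220 = 0.492008
  M+4: 0.4820×0.2780 = 0.133996
Scale to base peak (0.492008) = 100: 76.01 : 100.00 : 27.23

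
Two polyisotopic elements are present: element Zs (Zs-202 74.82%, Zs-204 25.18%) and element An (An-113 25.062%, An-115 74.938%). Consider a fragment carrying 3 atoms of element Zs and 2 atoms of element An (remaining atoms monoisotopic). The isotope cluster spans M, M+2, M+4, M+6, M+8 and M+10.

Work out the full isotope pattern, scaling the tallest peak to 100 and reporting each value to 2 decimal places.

6.53 : 45.63 : 100.00 : 72.44 : 21.32 : 2.22

Element Zs pattern (n=3): 0.41884478 : 0.42287537 : 0.14231491 : 0.01596494
Element An pattern (n=2): 0.06281038 : 0.37561923 : 0.56157038
Convolve the two distributions (both contribute in 2-u steps):
  M: 0.41884478×0.06281038 = 0.026308
  M+2: 0.41884478×0.37561923 + 0.42287537×0.06281038 = 0.183887
  M+4: 0.41884478×0.56157038 + 0.42287537×0.37561923 + 0.14231491×0.06281038 = 0.402990
  M+6: 0.42287537×0.56157038 + 0.14231491×0.37561923 + 0.01596494×0.06281038 = 0.291933
  M+8: 0.14231491×0.56157038 + 0.01596494×0.37561923 = 0.085917
  M+10: 0.01596494×0.56157038 = 0.008965
Scale to base peak (0.402990) = 100: 6.53 : 45.63 : 100.00 : 72.44 : 21.32 : 2.22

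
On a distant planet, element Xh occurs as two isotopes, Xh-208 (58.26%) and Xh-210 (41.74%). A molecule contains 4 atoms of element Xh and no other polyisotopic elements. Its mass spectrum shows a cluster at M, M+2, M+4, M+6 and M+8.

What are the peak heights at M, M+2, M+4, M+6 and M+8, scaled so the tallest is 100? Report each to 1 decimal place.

The 4 Xh atoms are independent, so intensities follow the terms of (0.5826 + 0.4174)^4.
P(M) = 0.5826^4 = 0.115208
P(M+2) = 4 × 0.5826^3 × 0.4174^1 = 0.330160
P(M+4) = 6 × 0.5826^2 × 0.4174^2 = 0.354811
P(M+6) = 4 × 0.5826^1 × 0.4174^3 = 0.169468
P(M+8) = 0.4174^4 = 0.030354
The M+4 peak is largest (0.354811); scaling to 100 gives 32.5 : 93.1 : 100.0 : 47.8 : 8.6.

32.5 : 93.1 : 100.0 : 47.8 : 8.6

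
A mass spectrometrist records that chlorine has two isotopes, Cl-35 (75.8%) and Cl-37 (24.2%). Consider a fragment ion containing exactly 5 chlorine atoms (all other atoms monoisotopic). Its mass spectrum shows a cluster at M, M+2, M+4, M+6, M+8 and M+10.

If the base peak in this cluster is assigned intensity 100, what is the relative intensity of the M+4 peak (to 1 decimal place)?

(0.758 + 0.242)^5 gives M 0.2502, M+2 0.3994, M+4 0.2551, M+6 0.0814, M+8 0.0130, M+10 0.0008; the largest is M+2.
P(M+2) = C(5,1) × 0.758^4 × 0.242^1 = 5 × 0.33012379 × 0.2420 = 0.399450 (base)
P(M+4) = C(5,2) × 0.758^3 × 0.242^2 = 10 × 0.43551951 × 0.058564 = 0.255058
Relative intensity = 0.255058 / 0.399450 × 100 = 63.9

63.9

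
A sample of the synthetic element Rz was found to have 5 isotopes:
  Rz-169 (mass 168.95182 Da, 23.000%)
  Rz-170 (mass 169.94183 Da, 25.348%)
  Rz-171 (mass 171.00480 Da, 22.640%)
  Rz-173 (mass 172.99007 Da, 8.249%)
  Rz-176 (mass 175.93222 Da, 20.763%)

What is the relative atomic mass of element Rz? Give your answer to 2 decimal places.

The abundance-weighted mean is 0.23000 × 168.95182 + 0.25348 × 169.94183 + 0.22640 × 171.00480 + 0.08249 × 172.99007 + 0.20763 × 175.93222
= 38.858919 + 43.076855 + 38.715487 + 14.269951 + 36.528807 = 171.450019 Da

171.45 Da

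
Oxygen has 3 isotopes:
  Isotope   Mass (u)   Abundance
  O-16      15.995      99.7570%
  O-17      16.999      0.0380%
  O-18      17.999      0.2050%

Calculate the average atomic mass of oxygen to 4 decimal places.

15.9995 u

Weight each isotope mass by its fractional abundance: 0.997570 × 15.995 + 0.000380 × 16.999 + 0.002050 × 17.999
= 15.95613 + 0.00646 + 0.03690 = 15.99949 u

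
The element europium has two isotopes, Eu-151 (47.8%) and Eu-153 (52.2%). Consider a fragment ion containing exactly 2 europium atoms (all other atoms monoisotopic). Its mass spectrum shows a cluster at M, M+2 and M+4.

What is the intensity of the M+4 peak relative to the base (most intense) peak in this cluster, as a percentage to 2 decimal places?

Binomial terms of (0.478 + 0.522)^2: M 0.2285, M+2 0.4990, M+4 0.2725 → M+2 is the base peak.
P(M+2) = C(2,1) × 0.478^1 × 0.522^1 = 2 × 0.4780 × 0.5220 = 0.499032 (base)
P(M+4) = C(2,2) × 0.478^0 × 0.522^2 = 1 × 1.0000 × 0.272484 = 0.272484
Relative intensity = 0.272484 / 0.499032 × 100 = 54.60

54.60%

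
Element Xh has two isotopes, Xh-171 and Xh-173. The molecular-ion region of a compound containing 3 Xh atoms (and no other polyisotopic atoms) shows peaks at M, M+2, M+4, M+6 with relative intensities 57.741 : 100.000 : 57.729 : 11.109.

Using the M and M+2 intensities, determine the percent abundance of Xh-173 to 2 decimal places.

36.60%

Write p for the Xh-171 fraction. I(M+2)/I(M) = [C(3,1)·p^2·(1−p)] / p^3 = 3·(1−p)/p = 100.000/57.741 = 1.7319
(1−p)/p = 1.7319/3 = 0.5773  ⇒  p = 1/(1 + 0.5773) = 0.6340
Xh-171: 63.40%, Xh-173: 36.60%.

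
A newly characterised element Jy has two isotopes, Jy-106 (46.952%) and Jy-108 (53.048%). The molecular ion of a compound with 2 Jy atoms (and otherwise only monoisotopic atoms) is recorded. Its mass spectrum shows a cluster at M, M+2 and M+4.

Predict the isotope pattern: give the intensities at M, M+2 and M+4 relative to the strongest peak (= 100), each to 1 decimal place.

44.3 : 100.0 : 56.5

The 2 Jy atoms are independent, so intensities follow the terms of (0.46952 + 0.53048)^2.
P(M) = 0.46952^2 = 0.220449
P(M+2) = 2 × 0.46952^1 × 0.53048^1 = 0.498142
P(M+4) = 0.53048^2 = 0.281409
The M+2 peak is largest (0.498142); scaling to 100 gives 44.3 : 100.0 : 56.5.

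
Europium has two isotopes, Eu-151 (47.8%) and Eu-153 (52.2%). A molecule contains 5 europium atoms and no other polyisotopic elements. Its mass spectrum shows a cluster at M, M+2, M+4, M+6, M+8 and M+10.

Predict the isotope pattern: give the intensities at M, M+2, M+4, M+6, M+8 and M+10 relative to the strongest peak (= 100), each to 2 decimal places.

7.68 : 41.93 : 91.57 : 100.00 : 54.60 : 11.93

Expanding (0.478 + 0.522)^5:
P(M) = 0.478^5 = 0.024954
P(M+2) = 5 × 0.478^4 × 0.522^1 = 0.136255
P(M+4) = 10 × 0.478^3 × 0.522^2 = 0.297594
P(M+6) = 10 × 0.478^2 × 0.522^3 = 0.324988
P(M+8) = 5 × 0.478^1 × 0.522^4 = 0.177452
P(M+10) = 0.522^5 = 0.038757
The M+6 peak is largest (0.324988); scaling to 100 gives 7.68 : 41.93 : 91.57 : 100.00 : 54.60 : 11.93.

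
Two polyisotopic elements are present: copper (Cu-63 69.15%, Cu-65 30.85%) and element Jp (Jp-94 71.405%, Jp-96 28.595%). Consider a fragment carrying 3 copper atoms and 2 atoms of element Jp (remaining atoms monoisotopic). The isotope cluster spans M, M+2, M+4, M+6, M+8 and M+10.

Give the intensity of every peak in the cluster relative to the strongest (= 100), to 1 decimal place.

Copper pattern (n=3): 0.33065611 : 0.44254842 : 0.19743483 : 0.02936064
Element Jp pattern (n=2): 0.5098674 : 0.4083652 : 0.0817674
Convolve the two distributions (both contribute in 2-u steps):
  M: 0.33065611×0.5098674 = 0.168591
  M+2: 0.33065611×0.4083652 + 0.44254842×0.5098674 = 0.360669
  M+4: 0.33065611×0.0817674 + 0.44254842×0.4083652 + 0.19743483×0.5098674 = 0.308424
  M+6: 0.44254842×0.0817674 + 0.19743483×0.4083652 + 0.02936064×0.5098674 = 0.131782
  M+8: 0.19743483×0.0817674 + 0.02936064×0.4083652 = 0.028134
  M+10: 0.02936064×0.0817674 = 0.002401
Scale to base peak (0.360669) = 100: 46.7 : 100.0 : 85.5 : 36.5 : 7.8 : 0.7

46.7 : 100.0 : 85.5 : 36.5 : 7.8 : 0.7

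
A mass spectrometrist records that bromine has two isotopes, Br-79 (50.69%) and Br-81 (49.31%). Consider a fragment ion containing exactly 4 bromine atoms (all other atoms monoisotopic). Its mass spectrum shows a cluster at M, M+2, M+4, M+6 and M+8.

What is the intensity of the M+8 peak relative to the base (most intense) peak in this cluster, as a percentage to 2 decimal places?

15.77%

(0.5069 + 0.4931)^4 gives M 0.0660, M+2 0.2569, M+4 0.3749, M+6 0.2431, M+8 0.0591; the largest is M+4.
P(M+4) = C(4,2) × 0.5069^2 × 0.4931^2 = 6 × 0.25694761 × 0.24314761 = 0.374857 (base)
P(M+8) = C(4,4) × 0.5069^0 × 0.4931^4 = 1 × 1.0000 × 0.05912076 = 0.059121
Relative intensity = 0.059121 / 0.374857 × 100 = 15.77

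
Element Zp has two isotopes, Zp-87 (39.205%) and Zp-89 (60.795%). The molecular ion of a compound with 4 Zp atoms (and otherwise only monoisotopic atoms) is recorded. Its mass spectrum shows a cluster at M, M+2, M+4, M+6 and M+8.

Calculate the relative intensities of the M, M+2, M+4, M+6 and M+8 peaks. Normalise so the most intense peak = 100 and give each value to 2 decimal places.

Each Zp atom is independently Zp-87 (p = 0.39205) or Zp-89 (q = 0.60795); the cluster is the binomial expansion (p + q)^4.
P(M) = 0.39205^4 = 0.023625
P(M+2) = 4 × 0.39205^3 × 0.60795^1 = 0.146539
P(M+4) = 6 × 0.39205^2 × 0.60795^2 = 0.340855
P(M+6) = 4 × 0.39205^1 × 0.60795^3 = 0.352375
P(M+8) = 0.60795^4 = 0.136607
The M+6 peak is largest (0.352375); scaling to 100 gives 6.70 : 41.59 : 96.73 : 100.00 : 38.77.

6.70 : 41.59 : 96.73 : 100.00 : 38.77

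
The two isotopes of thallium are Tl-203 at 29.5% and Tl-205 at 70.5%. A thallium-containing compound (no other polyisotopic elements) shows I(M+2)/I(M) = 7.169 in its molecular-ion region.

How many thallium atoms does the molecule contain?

For n independent Tl atoms, I(M+2)/I(M) = n · (abundance Tl-205) / (abundance Tl-203) = n · 0.705/0.295.
n = 7.169 × 0.295/0.705 = 3.00 ≈ 3

3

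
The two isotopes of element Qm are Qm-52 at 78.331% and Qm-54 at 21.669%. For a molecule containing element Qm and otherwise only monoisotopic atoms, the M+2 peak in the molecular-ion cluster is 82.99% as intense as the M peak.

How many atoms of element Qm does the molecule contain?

With n Qm atoms, P(M+2)/P(M) = C(n,1)·p^(n−1)q / p^n = n·q/p = n · 0.21669/0.78331.
n = 0.8299 × 0.78331/0.21669 = 3.00 ≈ 3

3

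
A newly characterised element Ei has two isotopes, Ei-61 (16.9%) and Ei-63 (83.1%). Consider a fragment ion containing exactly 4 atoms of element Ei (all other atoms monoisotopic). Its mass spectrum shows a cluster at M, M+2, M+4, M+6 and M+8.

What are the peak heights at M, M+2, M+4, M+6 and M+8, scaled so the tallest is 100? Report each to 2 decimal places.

The 4 Ei atoms are independent, so intensities follow the terms of (0.169 + 0.831)^4.
P(M) = 0.169^4 = 0.000816
P(M+2) = 4 × 0.169^3 × 0.831^1 = 0.016044
P(M+4) = 6 × 0.169^2 × 0.831^2 = 0.118339
P(M+6) = 4 × 0.169^1 × 0.831^3 = 0.387927
P(M+8) = 0.831^4 = 0.476874
The M+8 peak is largest (0.476874); scaling to 100 gives 0.17 : 3.36 : 24.82 : 81.35 : 100.00.

0.17 : 3.36 : 24.82 : 81.35 : 100.00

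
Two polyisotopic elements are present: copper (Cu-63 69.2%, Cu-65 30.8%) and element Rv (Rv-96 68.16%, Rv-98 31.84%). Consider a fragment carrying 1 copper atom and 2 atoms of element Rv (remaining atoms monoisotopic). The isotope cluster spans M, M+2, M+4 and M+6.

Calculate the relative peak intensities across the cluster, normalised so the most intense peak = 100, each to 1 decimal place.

Copper pattern (n=1): 0.6920 : 0.3080
Element Rv pattern (n=2): 0.46457856 : 0.43404288 : 0.10137856
Convolve the two distributions (both contribute in 2-u steps):
  M: 0.6920×0.46457856 = 0.321488
  M+2: 0.6920×0.43404288 + 0.3080×0.46457856 = 0.443448
  M+4: 0.6920×0.10137856 + 0.3080×0.43404288 = 0.203839
  M+6: 0.3080×0.10137856 = 0.031225
Scale to base peak (0.443448) = 100: 72.5 : 100.0 : 46.0 : 7.0

72.5 : 100.0 : 46.0 : 7.0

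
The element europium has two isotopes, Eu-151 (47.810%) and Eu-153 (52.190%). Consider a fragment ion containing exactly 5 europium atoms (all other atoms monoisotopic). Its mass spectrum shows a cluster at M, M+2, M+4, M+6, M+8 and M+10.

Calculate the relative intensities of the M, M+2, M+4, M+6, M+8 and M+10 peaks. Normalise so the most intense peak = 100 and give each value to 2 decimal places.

7.69 : 41.96 : 91.61 : 100.00 : 54.58 : 11.92

Expanding (0.47810 + 0.52190)^5:
P(M) = 0.47810^5 = 0.024980
P(M+2) = 5 × 0.47810^4 × 0.52190^1 = 0.136343
P(M+4) = 10 × 0.47810^3 × 0.52190^2 = 0.297667
P(M+6) = 10 × 0.47810^2 × 0.52190^3 = 0.324937
P(M+8) = 5 × 0.47810^1 × 0.52190^4 = 0.177353
P(M+10) = 0.52190^5 = 0.038720
The M+6 peak is largest (0.324937); scaling to 100 gives 7.69 : 41.96 : 91.61 : 100.00 : 54.58 : 11.92.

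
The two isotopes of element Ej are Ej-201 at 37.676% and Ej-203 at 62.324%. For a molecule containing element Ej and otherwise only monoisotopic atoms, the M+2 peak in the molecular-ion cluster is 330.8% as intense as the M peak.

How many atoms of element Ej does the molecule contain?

For n independent Ej atoms, I(M+2)/I(M) = n · (abundance Ej-203) / (abundance Ej-201) = n · 0.62324/0.37676.
n = 3.308 × 0.37676/0.62324 = 2.00 ≈ 2

2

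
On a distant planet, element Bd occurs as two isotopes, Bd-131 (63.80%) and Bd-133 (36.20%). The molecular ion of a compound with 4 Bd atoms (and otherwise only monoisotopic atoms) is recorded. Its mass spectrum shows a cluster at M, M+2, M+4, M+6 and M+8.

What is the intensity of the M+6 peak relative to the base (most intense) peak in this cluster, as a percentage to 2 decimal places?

(0.6380 + 0.3620)^4 gives M 0.1657, M+2 0.3760, M+4 0.3200, M+6 0.1211, M+8 0.0172; the largest is M+2.
P(M+2) = C(4,1) × 0.6380^3 × 0.3620^1 = 4 × 0.25969407 × 0.3620 = 0.376037 (base)
P(M+6) = C(4,3) × 0.6380^1 × 0.3620^3 = 4 × 0.6380 × 0.04743793 = 0.121062
Relative intensity = 0.121062 / 0.376037 × 100 = 32.19

32.19%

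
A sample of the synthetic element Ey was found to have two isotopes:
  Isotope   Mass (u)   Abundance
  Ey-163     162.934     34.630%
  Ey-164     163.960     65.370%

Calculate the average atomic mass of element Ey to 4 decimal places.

Average mass = Σ (abundance × isotope mass) = 0.34630 × 162.934 + 0.65370 × 163.960
= 56.42404 + 107.18065 = 163.60469 u

163.6047 u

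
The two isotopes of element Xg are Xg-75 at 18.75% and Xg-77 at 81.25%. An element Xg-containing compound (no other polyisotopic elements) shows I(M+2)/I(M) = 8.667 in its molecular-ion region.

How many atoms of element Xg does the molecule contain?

With n Xg atoms, P(M+2)/P(M) = C(n,1)·p^(n−1)q / p^n = n·q/p = n · 0.8125/0.1875.
n = 8.667 × 0.1875/0.8125 = 2.00 ≈ 2

2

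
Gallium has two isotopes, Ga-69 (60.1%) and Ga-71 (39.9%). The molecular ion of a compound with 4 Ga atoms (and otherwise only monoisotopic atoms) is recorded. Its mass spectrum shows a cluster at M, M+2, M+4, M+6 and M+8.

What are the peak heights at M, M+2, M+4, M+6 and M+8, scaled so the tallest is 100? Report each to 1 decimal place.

37.7 : 100.0 : 99.6 : 44.1 : 7.3

Expanding (0.601 + 0.399)^4:
P(M) = 0.601^4 = 0.130466
P(M+2) = 4 × 0.601^3 × 0.399^1 = 0.346463
P(M+4) = 6 × 0.601^2 × 0.399^2 = 0.345021
P(M+6) = 4 × 0.601^1 × 0.399^3 = 0.152705
P(M+8) = 0.399^4 = 0.025345
The M+2 peak is largest (0.346463); scaling to 100 gives 37.7 : 100.0 : 99.6 : 44.1 : 7.3.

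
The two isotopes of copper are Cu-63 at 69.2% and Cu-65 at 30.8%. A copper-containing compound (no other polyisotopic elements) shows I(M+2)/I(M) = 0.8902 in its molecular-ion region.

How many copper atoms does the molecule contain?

2

The M+2/M ratio from n Cu atoms is n · q/p = n · 0.308/0.692.
n = 0.8902 × 0.692/0.308 = 2.00 ≈ 2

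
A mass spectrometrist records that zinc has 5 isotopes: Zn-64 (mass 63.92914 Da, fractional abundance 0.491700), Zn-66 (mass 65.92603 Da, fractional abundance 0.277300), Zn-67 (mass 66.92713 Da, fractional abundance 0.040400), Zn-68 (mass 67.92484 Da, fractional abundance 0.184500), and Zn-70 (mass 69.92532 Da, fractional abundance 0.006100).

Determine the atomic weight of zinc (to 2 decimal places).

65.38 Da

Ar = Σ fᵢ·mᵢ = 0.491700 × 63.92914 + 0.277300 × 65.92603 + 0.040400 × 66.92713 + 0.184500 × 67.92484 + 0.006100 × 69.92532
= 31.433958 + 18.281288 + 2.703856 + 12.532133 + 0.426544 = 65.377779 Da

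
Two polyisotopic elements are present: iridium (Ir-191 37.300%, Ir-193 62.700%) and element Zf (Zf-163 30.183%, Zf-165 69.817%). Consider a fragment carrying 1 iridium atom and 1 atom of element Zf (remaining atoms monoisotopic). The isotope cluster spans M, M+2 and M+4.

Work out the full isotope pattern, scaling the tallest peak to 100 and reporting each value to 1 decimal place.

Iridium pattern (n=1): 0.3730 : 0.6270
Element Zf pattern (n=1): 0.30183 : 0.69817
Convolve the two distributions (both contribute in 2-u steps):
  M: 0.3730×0.30183 = 0.112583
  M+2: 0.3730×0.69817 + 0.6270×0.30183 = 0.449665
  M+4: 0.6270×0.69817 = 0.437753
Scale to base peak (0.449665) = 100: 25.0 : 100.0 : 97.4

25.0 : 100.0 : 97.4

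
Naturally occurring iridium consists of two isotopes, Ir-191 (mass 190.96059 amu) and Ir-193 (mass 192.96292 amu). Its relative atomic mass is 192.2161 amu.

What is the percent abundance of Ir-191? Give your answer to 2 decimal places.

37.30%

Let x be the fractional abundance of Ir-191; then Ir-193 has abundance 1 − x.
190.96059·x + 192.96292·(1 − x) = 192.2161
(190.96059 − 192.96292)·x = 192.2161 − 192.96292
x = -0.74682 / -2.00233 = 0.37298 → 37.30% Ir-191, 62.70% Ir-193.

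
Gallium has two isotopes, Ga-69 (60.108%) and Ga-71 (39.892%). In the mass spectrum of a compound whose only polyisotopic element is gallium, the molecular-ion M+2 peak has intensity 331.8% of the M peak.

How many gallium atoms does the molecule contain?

The M+2/M ratio from n Ga atoms is n · q/p = n · 0.39892/0.60108.
n = 3.318 × 0.60108/0.39892 = 5.00 ≈ 5

5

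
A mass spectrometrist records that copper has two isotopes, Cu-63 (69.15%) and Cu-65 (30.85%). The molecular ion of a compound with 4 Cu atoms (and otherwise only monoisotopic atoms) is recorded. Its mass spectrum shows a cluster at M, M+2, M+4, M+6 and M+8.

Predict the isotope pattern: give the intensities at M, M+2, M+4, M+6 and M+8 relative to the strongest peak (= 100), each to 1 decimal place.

56.0 : 100.0 : 66.9 : 19.9 : 2.2

The 4 Cu atoms are independent, so intensities follow the terms of (0.6915 + 0.3085)^4.
P(M) = 0.6915^4 = 0.228649
P(M+2) = 4 × 0.6915^3 × 0.3085^1 = 0.408030
P(M+4) = 6 × 0.6915^2 × 0.3085^2 = 0.273052
P(M+6) = 4 × 0.6915^1 × 0.3085^3 = 0.081212
P(M+8) = 0.3085^4 = 0.009058
The M+2 peak is largest (0.408030); scaling to 100 gives 56.0 : 100.0 : 66.9 : 19.9 : 2.2.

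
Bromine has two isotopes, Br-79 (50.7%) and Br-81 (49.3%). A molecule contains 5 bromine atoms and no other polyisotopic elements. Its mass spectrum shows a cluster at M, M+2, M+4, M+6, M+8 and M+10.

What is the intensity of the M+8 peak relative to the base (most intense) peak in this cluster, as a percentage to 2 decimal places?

47.28%

Term probabilities: M 0.0335, M+2 0.1629, M+4 0.3168, M+6 0.3080, M+8 0.1497, M+10 0.0291. Base peak = M+4.
P(M+4) = C(5,2) × 0.507^3 × 0.493^2 = 10 × 0.13032384 × 0.243049 = 0.316751 (base)
P(M+8) = C(5,4) × 0.507^1 × 0.493^4 = 5 × 0.5070 × 0.05907282 = 0.149750
Relative intensity = 0.149750 / 0.316751 × 100 = 47.28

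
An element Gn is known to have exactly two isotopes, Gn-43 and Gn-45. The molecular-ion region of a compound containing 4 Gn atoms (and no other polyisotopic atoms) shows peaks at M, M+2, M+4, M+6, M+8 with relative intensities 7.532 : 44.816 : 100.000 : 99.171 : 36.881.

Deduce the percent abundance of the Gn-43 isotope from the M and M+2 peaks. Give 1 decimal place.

40.2%

Write p for the Gn-43 fraction. I(M+2)/I(M) = [C(4,1)·p^3·(1−p)] / p^4 = 4·(1−p)/p = 44.816/7.532 = 5.9501
(1−p)/p = 5.9501/4 = 1.4875  ⇒  p = 1/(1 + 1.4875) = 0.4020
Gn-43: 40.2%, Gn-45: 59.8%.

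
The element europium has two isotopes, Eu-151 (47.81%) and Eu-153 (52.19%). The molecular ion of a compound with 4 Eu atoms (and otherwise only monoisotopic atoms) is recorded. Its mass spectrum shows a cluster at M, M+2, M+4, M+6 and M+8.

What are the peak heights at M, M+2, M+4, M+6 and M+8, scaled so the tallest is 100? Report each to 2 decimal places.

13.99 : 61.07 : 100.00 : 72.77 : 19.86

Expanding (0.4781 + 0.5219)^4:
P(M) = 0.4781^4 = 0.052249
P(M+2) = 4 × 0.4781^3 × 0.5219^1 = 0.228141
P(M+4) = 6 × 0.4781^2 × 0.5219^2 = 0.373563
P(M+6) = 4 × 0.4781^1 × 0.5219^3 = 0.271857
P(M+8) = 0.5219^4 = 0.074191
The M+4 peak is largest (0.373563); scaling to 100 gives 13.99 : 61.07 : 100.00 : 72.77 : 19.86.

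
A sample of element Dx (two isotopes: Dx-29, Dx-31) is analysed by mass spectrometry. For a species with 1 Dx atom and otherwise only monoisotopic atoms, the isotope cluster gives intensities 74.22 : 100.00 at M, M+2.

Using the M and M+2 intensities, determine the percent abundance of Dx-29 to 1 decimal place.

Let p = fractional abundance of Dx-29. I(M+2)/I(M) = [C(1,1)·p^0·(1−p)] / p^1 = 1·(1−p)/p = 100.00/74.22 = 1.3473
(1−p)/p = 1.3473/1 = 1.3473  ⇒  p = 1/(1 + 1.3473) = 0.4260
Dx-29: 42.6%, Dx-31: 57.4%.

42.6%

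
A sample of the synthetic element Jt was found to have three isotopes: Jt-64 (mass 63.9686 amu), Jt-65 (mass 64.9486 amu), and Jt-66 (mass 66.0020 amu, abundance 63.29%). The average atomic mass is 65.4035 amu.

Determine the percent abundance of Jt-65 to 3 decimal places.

15.098%

Let x and y be the fractions of Jt-64 and Jt-65. Then x + y = 1 − 0.6329 = 0.3671 and 63.9686x + 64.9486y = 65.4035 − 0.6329×66.0020 = 23.6308342.
Substituting: 63.9686x + 64.9486(0.3671 − x) = 23.6308342
(63.9686 − 64.9486)x = -0.21179686  ⇒  x = 0.21612, y = 0.15098
Jt-64: 21.612%, Jt-65: 15.098%.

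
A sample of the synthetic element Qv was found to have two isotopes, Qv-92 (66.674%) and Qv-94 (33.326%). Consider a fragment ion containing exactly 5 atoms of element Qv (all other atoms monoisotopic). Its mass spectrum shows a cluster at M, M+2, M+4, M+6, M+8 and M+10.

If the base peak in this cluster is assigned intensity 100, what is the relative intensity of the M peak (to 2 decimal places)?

Term probabilities: M 0.1318, M+2 0.3293, M+4 0.3292, M+6 0.1645, M+8 0.0411, M+10 0.0041. Base peak = M+2.
P(M+2) = C(5,1) × 0.66674^4 × 0.33326^1 = 5 × 0.19761779 × 0.33326 = 0.329291 (base)
P(M) = C(5,0) × 0.66674^5 × 0.33326^0 = 1 × 0.13175969 × 1.0000 = 0.131760
Relative intensity = 0.131760 / 0.329291 × 100 = 40.01

40.01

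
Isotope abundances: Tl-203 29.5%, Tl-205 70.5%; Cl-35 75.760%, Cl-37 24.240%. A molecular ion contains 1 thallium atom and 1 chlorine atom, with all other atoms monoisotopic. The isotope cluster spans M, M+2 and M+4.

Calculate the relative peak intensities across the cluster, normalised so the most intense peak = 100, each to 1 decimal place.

36.9 : 100.0 : 28.2

Thallium pattern (n=1): 0.2950 : 0.7050
Chlorine pattern (n=1): 0.7576 : 0.2424
Convolve the two distributions (both contribute in 2-u steps):
  M: 0.2950×0.7576 = 0.223492
  M+2: 0.2950×0.2424 + 0.7050×0.7576 = 0.605616
  M+4: 0.7050×0.2424 = 0.170892
Scale to base peak (0.605616) = 100: 36.9 : 100.0 : 28.2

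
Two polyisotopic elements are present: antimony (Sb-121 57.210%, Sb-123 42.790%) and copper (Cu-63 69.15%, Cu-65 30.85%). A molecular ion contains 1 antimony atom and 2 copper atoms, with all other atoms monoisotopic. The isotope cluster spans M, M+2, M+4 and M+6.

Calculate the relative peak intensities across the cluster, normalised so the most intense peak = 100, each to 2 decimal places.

60.97 : 100.00 : 52.82 : 9.08

Antimony pattern (n=1): 0.5721 : 0.4279
Copper pattern (n=2): 0.47817225 : 0.4266555 : 0.09517225
Convolve the two distributions (both contribute in 2-u steps):
  M: 0.5721×0.47817225 = 0.273562
  M+2: 0.5721×0.4266555 + 0.4279×0.47817225 = 0.448700
  M+4: 0.5721×0.09517225 + 0.4279×0.4266555 = 0.237014
  M+6: 0.4279×0.09517225 = 0.040724
Scale to base peak (0.448700) = 100: 60.97 : 100.00 : 52.82 : 9.08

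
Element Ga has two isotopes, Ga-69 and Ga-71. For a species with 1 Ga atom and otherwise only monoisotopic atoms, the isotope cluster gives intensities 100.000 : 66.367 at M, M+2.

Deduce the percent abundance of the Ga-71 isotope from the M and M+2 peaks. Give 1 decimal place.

39.9%

Let p = fractional abundance of Ga-69. I(M+2)/I(M) = [C(1,1)·p^0·(1−p)] / p^1 = 1·(1−p)/p = 66.367/100.000 = 0.6637
(1−p)/p = 0.6637/1 = 0.6637  ⇒  p = 1/(1 + 0.6637) = 0.6011
Ga-69: 60.1%, Ga-71: 39.9%.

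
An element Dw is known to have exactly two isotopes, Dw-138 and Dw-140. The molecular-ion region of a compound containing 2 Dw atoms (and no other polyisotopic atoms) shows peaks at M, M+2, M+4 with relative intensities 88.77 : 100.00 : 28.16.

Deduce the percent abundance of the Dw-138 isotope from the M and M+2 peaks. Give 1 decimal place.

If p is the fraction of Dw that is Dw-138, then I(M+2)/I(M) = [C(2,1)·p^1·(1−p)] / p^2 = 2·(1−p)/p = 100.00/88.77 = 1.1265
(1−p)/p = 1.1265/2 = 0.5633  ⇒  p = 1/(1 + 0.5633) = 0.6397
Dw-138: 64.0%, Dw-140: 36.0%.

64.0%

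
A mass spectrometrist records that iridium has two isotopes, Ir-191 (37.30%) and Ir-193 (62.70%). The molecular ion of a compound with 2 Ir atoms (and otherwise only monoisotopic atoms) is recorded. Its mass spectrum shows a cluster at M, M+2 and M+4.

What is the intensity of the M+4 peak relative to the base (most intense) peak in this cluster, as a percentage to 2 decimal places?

84.05%

Binomial terms of (0.3730 + 0.6270)^2: M 0.1391, M+2 0.4677, M+4 0.3931 → M+2 is the base peak.
P(M+2) = C(2,1) × 0.3730^1 × 0.6270^1 = 2 × 0.3730 × 0.6270 = 0.467742 (base)
P(M+4) = C(2,2) × 0.3730^0 × 0.6270^2 = 1 × 1.0000 × 0.393129 = 0.393129
Relative intensity = 0.393129 / 0.467742 × 100 = 84.05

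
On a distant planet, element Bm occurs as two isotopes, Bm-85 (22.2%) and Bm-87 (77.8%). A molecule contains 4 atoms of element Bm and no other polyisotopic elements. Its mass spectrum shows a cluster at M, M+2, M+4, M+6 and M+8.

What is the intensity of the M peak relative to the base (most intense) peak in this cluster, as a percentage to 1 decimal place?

0.6%

Term probabilities: M 0.0024, M+2 0.0340, M+4 0.1790, M+6 0.4182, M+8 0.3664. Base peak = M+6.
P(M+6) = C(4,3) × 0.222^1 × 0.778^3 = 4 × 0.2220 × 0.47091095 = 0.418169 (base)
P(M) = C(4,0) × 0.222^4 × 0.778^0 = 1 × 0.00242891 × 1.0000 = 0.002429
Relative intensity = 0.002429 / 0.418169 × 100 = 0.6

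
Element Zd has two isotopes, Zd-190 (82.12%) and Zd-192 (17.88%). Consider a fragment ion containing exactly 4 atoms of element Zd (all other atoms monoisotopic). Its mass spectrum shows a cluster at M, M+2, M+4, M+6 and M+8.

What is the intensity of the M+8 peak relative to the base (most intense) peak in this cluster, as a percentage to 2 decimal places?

Term probabilities: M 0.4548, M+2 0.3961, M+4 0.1294, M+6 0.0188, M+8 0.0010. Base peak = M.
P(M) = C(4,0) × 0.8212^4 × 0.1788^0 = 1 × 0.45477414 × 1.0000 = 0.454774 (base)
P(M+8) = C(4,4) × 0.8212^0 × 0.1788^4 = 1 × 1.0000 × 0.00102205 = 0.001022
Relative intensity = 0.001022 / 0.454774 × 100 = 0.22

0.22%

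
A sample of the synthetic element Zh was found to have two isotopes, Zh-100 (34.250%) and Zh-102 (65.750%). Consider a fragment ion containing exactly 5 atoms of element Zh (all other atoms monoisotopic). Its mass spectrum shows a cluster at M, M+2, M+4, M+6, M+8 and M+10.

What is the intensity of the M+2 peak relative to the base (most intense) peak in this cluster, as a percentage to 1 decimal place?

13.6%

Term probabilities: M 0.0047, M+2 0.0452, M+4 0.1737, M+6 0.3334, M+8 0.3200, M+10 0.1229. Base peak = M+6.
P(M+6) = C(5,3) × 0.34250^2 × 0.65750^3 = 10 × 0.11730625 × 0.28424136 = 0.333433 (base)
P(M+2) = C(5,1) × 0.34250^4 × 0.65750^1 = 5 × 0.01376076 × 0.6575 = 0.045238
Relative intensity = 0.045238 / 0.333433 × 100 = 13.6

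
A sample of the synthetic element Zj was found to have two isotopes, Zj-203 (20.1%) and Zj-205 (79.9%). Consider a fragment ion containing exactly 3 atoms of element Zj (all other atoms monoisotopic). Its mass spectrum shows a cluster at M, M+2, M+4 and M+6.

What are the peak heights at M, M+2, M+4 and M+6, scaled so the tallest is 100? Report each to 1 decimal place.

1.6 : 19.0 : 75.5 : 100.0

Each Zj atom is independently Zj-203 (p = 0.201) or Zj-205 (q = 0.799); the cluster is the binomial expansion (p + q)^3.
P(M) = 0.201^3 = 0.008121
P(M+2) = 3 × 0.201^2 × 0.799^1 = 0.096841
P(M+4) = 3 × 0.201^1 × 0.799^2 = 0.384956
P(M+6) = 0.799^3 = 0.510082
The M+6 peak is largest (0.510082); scaling to 100 gives 1.6 : 19.0 : 75.5 : 100.0.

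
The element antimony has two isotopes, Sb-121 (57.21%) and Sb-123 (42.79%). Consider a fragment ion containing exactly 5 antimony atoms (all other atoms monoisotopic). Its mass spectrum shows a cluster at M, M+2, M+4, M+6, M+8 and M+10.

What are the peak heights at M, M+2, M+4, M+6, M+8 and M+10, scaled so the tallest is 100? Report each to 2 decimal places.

Each Sb atom is independently Sb-121 (p = 0.5721) or Sb-123 (q = 0.4279); the cluster is the binomial expansion (p + q)^5.
P(M) = 0.5721^5 = 0.061286
P(M+2) = 5 × 0.5721^4 × 0.4279^1 = 0.229192
P(M+4) = 10 × 0.5721^3 × 0.4279^2 = 0.342847
P(M+6) = 10 × 0.5721^2 × 0.4279^3 = 0.256431
P(M+8) = 5 × 0.5721^1 × 0.4279^4 = 0.095898
P(M+10) = 0.4279^5 = 0.014345
The M+4 peak is largest (0.342847); scaling to 100 gives 17.88 : 66.85 : 100.00 : 74.79 : 27.97 : 4.18.

17.88 : 66.85 : 100.00 : 74.79 : 27.97 : 4.18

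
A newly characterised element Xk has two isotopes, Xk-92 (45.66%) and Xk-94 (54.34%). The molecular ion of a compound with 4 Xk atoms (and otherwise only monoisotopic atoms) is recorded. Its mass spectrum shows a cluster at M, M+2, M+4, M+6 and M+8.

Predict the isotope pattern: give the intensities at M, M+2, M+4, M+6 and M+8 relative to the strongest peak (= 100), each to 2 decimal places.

11.77 : 56.02 : 100.00 : 79.34 : 23.61

The 4 Xk atoms are independent, so intensities follow the terms of (0.4566 + 0.5434)^4.
P(M) = 0.4566^4 = 0.043465
P(M+2) = 4 × 0.4566^3 × 0.5434^1 = 0.206913
P(M+4) = 6 × 0.4566^2 × 0.5434^2 = 0.369371
P(M+6) = 4 × 0.4566^1 × 0.5434^3 = 0.293059
P(M+8) = 0.5434^4 = 0.087192
The M+4 peak is largest (0.369371); scaling to 100 gives 11.77 : 56.02 : 100.00 : 79.34 : 23.61.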